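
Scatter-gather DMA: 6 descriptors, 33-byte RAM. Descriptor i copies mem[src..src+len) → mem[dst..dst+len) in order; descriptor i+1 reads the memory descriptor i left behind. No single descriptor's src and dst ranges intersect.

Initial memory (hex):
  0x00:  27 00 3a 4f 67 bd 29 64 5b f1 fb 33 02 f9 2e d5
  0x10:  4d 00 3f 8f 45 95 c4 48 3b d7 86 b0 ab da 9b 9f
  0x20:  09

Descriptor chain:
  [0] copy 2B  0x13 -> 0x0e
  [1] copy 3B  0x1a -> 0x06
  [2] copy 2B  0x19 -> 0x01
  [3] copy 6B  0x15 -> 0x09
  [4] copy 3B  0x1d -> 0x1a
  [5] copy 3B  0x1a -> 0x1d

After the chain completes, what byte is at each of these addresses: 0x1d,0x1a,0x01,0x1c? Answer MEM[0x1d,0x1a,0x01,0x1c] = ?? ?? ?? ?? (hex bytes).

[0] 0x13->0x0e len=2 : 8f 45
[1] 0x1a->0x06 len=3 : 86 b0 ab
[2] 0x19->0x01 len=2 : d7 86
[3] 0x15->0x09 len=6 : 95 c4 48 3b d7 86
[4] 0x1d->0x1a len=3 : da 9b 9f
[5] 0x1a->0x1d len=3 : da 9b 9f
query mem[0x1d]=0xda, mem[0x1a]=0xda, mem[0x01]=0xd7, mem[0x1c]=0x9f

MEM[0x1d,0x1a,0x01,0x1c] = da da d7 9f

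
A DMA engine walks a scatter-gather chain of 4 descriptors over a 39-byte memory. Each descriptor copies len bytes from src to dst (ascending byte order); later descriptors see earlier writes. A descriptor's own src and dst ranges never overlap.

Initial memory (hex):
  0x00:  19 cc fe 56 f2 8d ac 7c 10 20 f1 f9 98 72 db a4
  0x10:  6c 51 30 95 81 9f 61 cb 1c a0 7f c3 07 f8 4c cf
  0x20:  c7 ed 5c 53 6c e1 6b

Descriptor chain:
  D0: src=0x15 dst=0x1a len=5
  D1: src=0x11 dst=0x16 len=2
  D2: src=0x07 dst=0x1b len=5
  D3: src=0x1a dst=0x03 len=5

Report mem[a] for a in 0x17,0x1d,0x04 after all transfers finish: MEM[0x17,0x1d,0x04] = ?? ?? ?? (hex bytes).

MEM[0x17,0x1d,0x04] = 30 20 7c

#0 dst[0x1a+5] := {0x9f,0x61,0xcb,0x1c,0xa0}
#1 dst[0x16+2] := {0x51,0x30}
#2 dst[0x1b+5] := {0x7c,0x10,0x20,0xf1,0xf9}
#3 dst[0x03+5] := {0x9f,0x7c,0x10,0x20,0xf1}
query mem[0x17]=0x30, mem[0x1d]=0x20, mem[0x04]=0x7c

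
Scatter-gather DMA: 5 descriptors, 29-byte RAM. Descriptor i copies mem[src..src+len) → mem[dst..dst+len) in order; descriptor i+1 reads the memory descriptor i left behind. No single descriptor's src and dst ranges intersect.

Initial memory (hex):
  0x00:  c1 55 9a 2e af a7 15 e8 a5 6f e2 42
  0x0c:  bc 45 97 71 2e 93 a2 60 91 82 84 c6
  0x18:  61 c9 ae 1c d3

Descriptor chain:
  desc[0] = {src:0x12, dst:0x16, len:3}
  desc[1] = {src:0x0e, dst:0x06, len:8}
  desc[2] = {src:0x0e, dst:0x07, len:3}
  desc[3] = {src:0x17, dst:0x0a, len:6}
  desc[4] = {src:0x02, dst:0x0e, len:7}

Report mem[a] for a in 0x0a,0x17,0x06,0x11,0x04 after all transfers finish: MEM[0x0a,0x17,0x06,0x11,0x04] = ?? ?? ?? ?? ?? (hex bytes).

  after D0: wrote 3B at 0x16 = a26091
  after D1: wrote 8B at 0x06 = 97712e93a2609182
  after D2: wrote 3B at 0x07 = 97712e
  after D3: wrote 6B at 0x0a = 6091c9ae1cd3
  after D4: wrote 7B at 0x0e = 9a2eafa7979771
query mem[0x0a]=0x60, mem[0x17]=0x60, mem[0x06]=0x97, mem[0x11]=0xa7, mem[0x04]=0xaf

MEM[0x0a,0x17,0x06,0x11,0x04] = 60 60 97 a7 af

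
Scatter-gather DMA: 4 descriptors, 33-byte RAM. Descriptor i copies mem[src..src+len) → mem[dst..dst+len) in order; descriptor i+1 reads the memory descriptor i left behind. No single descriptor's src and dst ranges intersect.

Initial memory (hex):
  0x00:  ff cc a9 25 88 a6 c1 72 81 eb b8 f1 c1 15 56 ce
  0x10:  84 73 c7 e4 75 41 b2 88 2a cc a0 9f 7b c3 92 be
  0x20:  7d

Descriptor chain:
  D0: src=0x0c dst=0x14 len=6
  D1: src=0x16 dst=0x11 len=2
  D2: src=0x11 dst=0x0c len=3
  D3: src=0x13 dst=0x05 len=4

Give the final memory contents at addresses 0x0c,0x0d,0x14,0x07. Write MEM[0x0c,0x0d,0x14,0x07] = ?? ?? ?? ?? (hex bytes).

MEM[0x0c,0x0d,0x14,0x07] = 56 ce c1 15

  after D0: wrote 6B at 0x14 = c11556ce8473
  after D1: wrote 2B at 0x11 = 56ce
  after D2: wrote 3B at 0x0c = 56cee4
  after D3: wrote 4B at 0x05 = e4c11556
query mem[0x0c]=0x56, mem[0x0d]=0xce, mem[0x14]=0xc1, mem[0x07]=0x15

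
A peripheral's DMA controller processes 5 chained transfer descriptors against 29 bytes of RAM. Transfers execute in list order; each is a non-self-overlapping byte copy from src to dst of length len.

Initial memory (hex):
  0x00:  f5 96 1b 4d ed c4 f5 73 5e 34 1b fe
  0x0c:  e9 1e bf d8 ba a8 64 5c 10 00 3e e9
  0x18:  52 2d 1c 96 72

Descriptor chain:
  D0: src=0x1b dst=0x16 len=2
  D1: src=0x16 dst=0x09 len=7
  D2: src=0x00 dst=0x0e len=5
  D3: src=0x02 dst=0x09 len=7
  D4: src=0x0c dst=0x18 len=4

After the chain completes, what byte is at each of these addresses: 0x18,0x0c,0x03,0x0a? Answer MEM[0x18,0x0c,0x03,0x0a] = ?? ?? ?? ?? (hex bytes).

MEM[0x18,0x0c,0x03,0x0a] = c4 c4 4d 4d

#0 dst[0x16+2] := {0x96,0x72}
#1 dst[0x09+7] := {0x96,0x72,0x52,0x2d,0x1c,0x96,0x72}
#2 dst[0x0e+5] := {0xf5,0x96,0x1b,0x4d,0xed}
#3 dst[0x09+7] := {0x1b,0x4d,0xed,0xc4,0xf5,0x73,0x5e}
#4 dst[0x18+4] := {0xc4,0xf5,0x73,0x5e}
query mem[0x18]=0xc4, mem[0x0c]=0xc4, mem[0x03]=0x4d, mem[0x0a]=0x4d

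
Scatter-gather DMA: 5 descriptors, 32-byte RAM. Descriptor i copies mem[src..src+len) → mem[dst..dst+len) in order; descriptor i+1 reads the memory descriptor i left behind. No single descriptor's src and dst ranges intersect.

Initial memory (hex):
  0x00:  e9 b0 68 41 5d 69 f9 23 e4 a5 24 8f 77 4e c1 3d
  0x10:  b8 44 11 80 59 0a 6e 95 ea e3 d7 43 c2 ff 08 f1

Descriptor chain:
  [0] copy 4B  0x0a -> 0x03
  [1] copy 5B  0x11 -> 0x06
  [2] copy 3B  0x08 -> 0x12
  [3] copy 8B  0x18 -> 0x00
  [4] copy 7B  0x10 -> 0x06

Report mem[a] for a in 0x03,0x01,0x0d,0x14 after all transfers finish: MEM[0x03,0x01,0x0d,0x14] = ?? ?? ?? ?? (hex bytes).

MEM[0x03,0x01,0x0d,0x14] = 43 e3 4e 0a

  after D0: wrote 4B at 0x03 = 248f774e
  after D1: wrote 5B at 0x06 = 441180590a
  after D2: wrote 3B at 0x12 = 80590a
  after D3: wrote 8B at 0x00 = eae3d743c2ff08f1
  after D4: wrote 7B at 0x06 = b84480590a0a6e
query mem[0x03]=0x43, mem[0x01]=0xe3, mem[0x0d]=0x4e, mem[0x14]=0x0a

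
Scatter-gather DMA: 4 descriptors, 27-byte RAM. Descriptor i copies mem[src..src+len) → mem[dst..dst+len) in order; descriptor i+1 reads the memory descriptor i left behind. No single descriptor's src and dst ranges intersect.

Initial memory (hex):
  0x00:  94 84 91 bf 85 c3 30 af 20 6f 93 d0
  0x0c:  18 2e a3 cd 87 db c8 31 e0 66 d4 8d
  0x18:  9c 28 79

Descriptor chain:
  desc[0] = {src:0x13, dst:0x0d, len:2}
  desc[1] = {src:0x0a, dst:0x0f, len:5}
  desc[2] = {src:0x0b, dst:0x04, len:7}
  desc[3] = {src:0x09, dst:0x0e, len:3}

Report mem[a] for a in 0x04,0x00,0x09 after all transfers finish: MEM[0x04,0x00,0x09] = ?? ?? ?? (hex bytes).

D0: mem[0x0d..0x0e] <- [31 e0]
D1: mem[0x0f..0x13] <- [93 d0 18 31 e0]
D2: mem[0x04..0x0a] <- [d0 18 31 e0 93 d0 18]
D3: mem[0x0e..0x10] <- [d0 18 d0]
query mem[0x04]=0xd0, mem[0x00]=0x94, mem[0x09]=0xd0

MEM[0x04,0x00,0x09] = d0 94 d0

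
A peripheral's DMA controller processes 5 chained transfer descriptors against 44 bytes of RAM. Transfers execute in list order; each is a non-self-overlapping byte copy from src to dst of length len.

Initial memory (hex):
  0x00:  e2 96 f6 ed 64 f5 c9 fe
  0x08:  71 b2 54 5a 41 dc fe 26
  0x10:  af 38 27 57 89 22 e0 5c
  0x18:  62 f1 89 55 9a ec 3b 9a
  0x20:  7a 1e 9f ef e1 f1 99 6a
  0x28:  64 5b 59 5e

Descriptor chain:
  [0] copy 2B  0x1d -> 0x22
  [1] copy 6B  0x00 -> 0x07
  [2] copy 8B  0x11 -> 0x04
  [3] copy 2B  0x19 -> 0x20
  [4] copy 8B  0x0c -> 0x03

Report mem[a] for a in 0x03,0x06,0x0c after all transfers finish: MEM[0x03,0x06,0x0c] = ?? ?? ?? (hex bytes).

[0] 0x1d->0x22 len=2 : ec 3b
[1] 0x00->0x07 len=6 : e2 96 f6 ed 64 f5
[2] 0x11->0x04 len=8 : 38 27 57 89 22 e0 5c 62
[3] 0x19->0x20 len=2 : f1 89
[4] 0x0c->0x03 len=8 : f5 dc fe 26 af 38 27 57
query mem[0x03]=0xf5, mem[0x06]=0x26, mem[0x0c]=0xf5

MEM[0x03,0x06,0x0c] = f5 26 f5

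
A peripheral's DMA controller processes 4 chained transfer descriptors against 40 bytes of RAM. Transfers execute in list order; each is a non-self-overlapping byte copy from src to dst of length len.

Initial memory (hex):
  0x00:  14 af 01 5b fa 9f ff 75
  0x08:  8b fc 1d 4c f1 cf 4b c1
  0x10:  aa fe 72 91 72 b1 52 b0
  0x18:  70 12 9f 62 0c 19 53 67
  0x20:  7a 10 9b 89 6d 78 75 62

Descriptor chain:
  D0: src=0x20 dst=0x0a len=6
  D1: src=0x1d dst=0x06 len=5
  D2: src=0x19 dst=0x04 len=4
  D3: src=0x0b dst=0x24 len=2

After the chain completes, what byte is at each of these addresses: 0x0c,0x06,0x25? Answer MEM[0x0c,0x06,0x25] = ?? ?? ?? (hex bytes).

MEM[0x0c,0x06,0x25] = 9b 62 9b

#0 dst[0x0a+6] := {0x7a,0x10,0x9b,0x89,0x6d,0x78}
#1 dst[0x06+5] := {0x19,0x53,0x67,0x7a,0x10}
#2 dst[0x04+4] := {0x12,0x9f,0x62,0x0c}
#3 dst[0x24+2] := {0x10,0x9b}
query mem[0x0c]=0x9b, mem[0x06]=0x62, mem[0x25]=0x9b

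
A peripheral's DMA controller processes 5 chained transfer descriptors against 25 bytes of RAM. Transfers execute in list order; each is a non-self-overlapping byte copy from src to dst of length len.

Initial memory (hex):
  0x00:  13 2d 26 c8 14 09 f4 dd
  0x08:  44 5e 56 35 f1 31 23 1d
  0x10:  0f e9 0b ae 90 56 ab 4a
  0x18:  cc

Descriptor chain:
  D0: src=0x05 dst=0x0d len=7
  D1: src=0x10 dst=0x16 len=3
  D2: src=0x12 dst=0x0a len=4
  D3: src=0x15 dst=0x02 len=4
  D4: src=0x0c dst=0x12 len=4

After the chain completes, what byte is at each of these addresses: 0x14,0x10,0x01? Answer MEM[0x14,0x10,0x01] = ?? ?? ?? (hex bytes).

MEM[0x14,0x10,0x01] = f4 44 2d

  after D0: wrote 7B at 0x0d = 09f4dd445e5635
  after D1: wrote 3B at 0x16 = 445e56
  after D2: wrote 4B at 0x0a = 56359056
  after D3: wrote 4B at 0x02 = 56445e56
  after D4: wrote 4B at 0x12 = 9056f4dd
query mem[0x14]=0xf4, mem[0x10]=0x44, mem[0x01]=0x2d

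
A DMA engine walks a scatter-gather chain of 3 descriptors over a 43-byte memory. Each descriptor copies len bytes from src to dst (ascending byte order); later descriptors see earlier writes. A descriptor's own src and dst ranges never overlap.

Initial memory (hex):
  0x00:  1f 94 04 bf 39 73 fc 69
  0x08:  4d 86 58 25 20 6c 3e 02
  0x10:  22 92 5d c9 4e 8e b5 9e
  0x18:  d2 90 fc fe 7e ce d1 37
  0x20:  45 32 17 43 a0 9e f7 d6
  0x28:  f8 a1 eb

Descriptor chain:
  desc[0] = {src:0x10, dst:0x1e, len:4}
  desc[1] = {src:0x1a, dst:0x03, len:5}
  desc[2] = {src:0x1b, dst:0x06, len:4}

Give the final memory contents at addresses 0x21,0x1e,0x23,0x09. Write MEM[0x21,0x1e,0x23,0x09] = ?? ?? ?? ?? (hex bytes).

#0 dst[0x1e+4] := {0x22,0x92,0x5d,0xc9}
#1 dst[0x03+5] := {0xfc,0xfe,0x7e,0xce,0x22}
#2 dst[0x06+4] := {0xfe,0x7e,0xce,0x22}
query mem[0x21]=0xc9, mem[0x1e]=0x22, mem[0x23]=0x43, mem[0x09]=0x22

MEM[0x21,0x1e,0x23,0x09] = c9 22 43 22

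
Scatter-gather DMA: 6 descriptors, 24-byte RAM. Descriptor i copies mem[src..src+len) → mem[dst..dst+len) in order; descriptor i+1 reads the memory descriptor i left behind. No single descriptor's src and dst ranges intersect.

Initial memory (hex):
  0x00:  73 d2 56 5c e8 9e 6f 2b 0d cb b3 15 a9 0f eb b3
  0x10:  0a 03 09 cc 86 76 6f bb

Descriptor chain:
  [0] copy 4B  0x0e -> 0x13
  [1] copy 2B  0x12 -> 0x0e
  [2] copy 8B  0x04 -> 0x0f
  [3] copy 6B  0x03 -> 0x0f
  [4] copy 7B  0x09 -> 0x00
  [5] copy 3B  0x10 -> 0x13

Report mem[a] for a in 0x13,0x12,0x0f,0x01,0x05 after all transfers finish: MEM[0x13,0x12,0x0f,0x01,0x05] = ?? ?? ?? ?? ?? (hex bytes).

D0: mem[0x13..0x16] <- [eb b3 0a 03]
D1: mem[0x0e..0x0f] <- [09 eb]
D2: mem[0x0f..0x16] <- [e8 9e 6f 2b 0d cb b3 15]
D3: mem[0x0f..0x14] <- [5c e8 9e 6f 2b 0d]
D4: mem[0x00..0x06] <- [cb b3 15 a9 0f 09 5c]
D5: mem[0x13..0x15] <- [e8 9e 6f]
query mem[0x13]=0xe8, mem[0x12]=0x6f, mem[0x0f]=0x5c, mem[0x01]=0xb3, mem[0x05]=0x09

MEM[0x13,0x12,0x0f,0x01,0x05] = e8 6f 5c b3 09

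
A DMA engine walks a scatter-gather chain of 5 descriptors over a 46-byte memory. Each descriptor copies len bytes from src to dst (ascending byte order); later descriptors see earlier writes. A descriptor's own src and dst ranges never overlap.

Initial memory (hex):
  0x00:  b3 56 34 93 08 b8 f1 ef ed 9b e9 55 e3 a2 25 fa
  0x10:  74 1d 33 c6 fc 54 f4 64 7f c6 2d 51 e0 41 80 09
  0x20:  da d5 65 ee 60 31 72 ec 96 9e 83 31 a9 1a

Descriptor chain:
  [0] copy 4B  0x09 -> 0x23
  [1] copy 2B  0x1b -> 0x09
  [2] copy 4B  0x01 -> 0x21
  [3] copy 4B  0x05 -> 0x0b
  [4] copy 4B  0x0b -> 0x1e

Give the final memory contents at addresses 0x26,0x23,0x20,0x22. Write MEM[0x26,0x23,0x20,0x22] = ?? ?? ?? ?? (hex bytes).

D0: mem[0x23..0x26] <- [9b e9 55 e3]
D1: mem[0x09..0x0a] <- [51 e0]
D2: mem[0x21..0x24] <- [56 34 93 08]
D3: mem[0x0b..0x0e] <- [b8 f1 ef ed]
D4: mem[0x1e..0x21] <- [b8 f1 ef ed]
query mem[0x26]=0xe3, mem[0x23]=0x93, mem[0x20]=0xef, mem[0x22]=0x34

MEM[0x26,0x23,0x20,0x22] = e3 93 ef 34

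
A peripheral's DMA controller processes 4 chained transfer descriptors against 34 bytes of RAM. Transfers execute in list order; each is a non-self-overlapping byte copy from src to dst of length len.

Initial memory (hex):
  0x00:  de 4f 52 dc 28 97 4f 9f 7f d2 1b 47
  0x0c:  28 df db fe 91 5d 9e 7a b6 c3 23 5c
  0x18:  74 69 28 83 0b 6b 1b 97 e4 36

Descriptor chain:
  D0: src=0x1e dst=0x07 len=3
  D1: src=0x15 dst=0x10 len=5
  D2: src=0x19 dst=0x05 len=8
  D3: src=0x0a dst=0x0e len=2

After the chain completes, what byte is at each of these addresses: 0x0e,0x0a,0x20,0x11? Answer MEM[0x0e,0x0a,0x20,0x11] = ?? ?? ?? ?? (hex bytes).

#0 dst[0x07+3] := {0x1b,0x97,0xe4}
#1 dst[0x10+5] := {0xc3,0x23,0x5c,0x74,0x69}
#2 dst[0x05+8] := {0x69,0x28,0x83,0x0b,0x6b,0x1b,0x97,0xe4}
#3 dst[0x0e+2] := {0x1b,0x97}
query mem[0x0e]=0x1b, mem[0x0a]=0x1b, mem[0x20]=0xe4, mem[0x11]=0x23

MEM[0x0e,0x0a,0x20,0x11] = 1b 1b e4 23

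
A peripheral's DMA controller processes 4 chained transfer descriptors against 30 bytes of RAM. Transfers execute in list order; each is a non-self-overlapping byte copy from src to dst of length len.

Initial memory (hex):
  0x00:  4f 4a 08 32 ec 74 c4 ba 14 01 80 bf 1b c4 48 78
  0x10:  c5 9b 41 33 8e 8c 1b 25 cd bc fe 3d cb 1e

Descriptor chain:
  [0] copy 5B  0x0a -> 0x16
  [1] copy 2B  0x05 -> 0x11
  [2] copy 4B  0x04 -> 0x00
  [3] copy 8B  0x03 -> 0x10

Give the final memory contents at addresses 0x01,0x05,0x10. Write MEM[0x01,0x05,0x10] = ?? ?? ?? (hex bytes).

MEM[0x01,0x05,0x10] = 74 74 ba

D0: mem[0x16..0x1a] <- [80 bf 1b c4 48]
D1: mem[0x11..0x12] <- [74 c4]
D2: mem[0x00..0x03] <- [ec 74 c4 ba]
D3: mem[0x10..0x17] <- [ba ec 74 c4 ba 14 01 80]
query mem[0x01]=0x74, mem[0x05]=0x74, mem[0x10]=0xba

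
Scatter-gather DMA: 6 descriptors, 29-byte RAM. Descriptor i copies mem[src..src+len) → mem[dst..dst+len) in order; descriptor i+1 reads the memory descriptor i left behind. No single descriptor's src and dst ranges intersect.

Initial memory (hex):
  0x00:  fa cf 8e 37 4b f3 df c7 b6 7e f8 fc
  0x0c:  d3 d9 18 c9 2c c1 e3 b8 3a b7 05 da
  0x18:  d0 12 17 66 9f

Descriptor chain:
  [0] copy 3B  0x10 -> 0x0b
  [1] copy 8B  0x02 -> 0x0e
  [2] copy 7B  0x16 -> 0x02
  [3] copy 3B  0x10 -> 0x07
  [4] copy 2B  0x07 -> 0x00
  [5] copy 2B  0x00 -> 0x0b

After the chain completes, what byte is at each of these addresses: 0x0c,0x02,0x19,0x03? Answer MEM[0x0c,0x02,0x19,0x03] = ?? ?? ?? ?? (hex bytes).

MEM[0x0c,0x02,0x19,0x03] = f3 05 12 da

#0 dst[0x0b+3] := {0x2c,0xc1,0xe3}
#1 dst[0x0e+8] := {0x8e,0x37,0x4b,0xf3,0xdf,0xc7,0xb6,0x7e}
#2 dst[0x02+7] := {0x05,0xda,0xd0,0x12,0x17,0x66,0x9f}
#3 dst[0x07+3] := {0x4b,0xf3,0xdf}
#4 dst[0x00+2] := {0x4b,0xf3}
#5 dst[0x0b+2] := {0x4b,0xf3}
query mem[0x0c]=0xf3, mem[0x02]=0x05, mem[0x19]=0x12, mem[0x03]=0xda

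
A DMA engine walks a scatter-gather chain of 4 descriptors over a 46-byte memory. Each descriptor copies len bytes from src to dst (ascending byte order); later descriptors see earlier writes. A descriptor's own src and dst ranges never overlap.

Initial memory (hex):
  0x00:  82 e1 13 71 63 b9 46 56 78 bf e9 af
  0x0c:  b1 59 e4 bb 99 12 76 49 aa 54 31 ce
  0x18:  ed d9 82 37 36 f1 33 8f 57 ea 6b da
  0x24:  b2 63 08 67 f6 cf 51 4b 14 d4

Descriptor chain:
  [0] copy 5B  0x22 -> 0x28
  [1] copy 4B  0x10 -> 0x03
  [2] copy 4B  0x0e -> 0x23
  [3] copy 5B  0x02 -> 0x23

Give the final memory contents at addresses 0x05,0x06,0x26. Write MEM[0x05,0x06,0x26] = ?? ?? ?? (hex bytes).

  after D0: wrote 5B at 0x28 = 6bdab26308
  after D1: wrote 4B at 0x03 = 99127649
  after D2: wrote 4B at 0x23 = e4bb9912
  after D3: wrote 5B at 0x23 = 1399127649
query mem[0x05]=0x76, mem[0x06]=0x49, mem[0x26]=0x76

MEM[0x05,0x06,0x26] = 76 49 76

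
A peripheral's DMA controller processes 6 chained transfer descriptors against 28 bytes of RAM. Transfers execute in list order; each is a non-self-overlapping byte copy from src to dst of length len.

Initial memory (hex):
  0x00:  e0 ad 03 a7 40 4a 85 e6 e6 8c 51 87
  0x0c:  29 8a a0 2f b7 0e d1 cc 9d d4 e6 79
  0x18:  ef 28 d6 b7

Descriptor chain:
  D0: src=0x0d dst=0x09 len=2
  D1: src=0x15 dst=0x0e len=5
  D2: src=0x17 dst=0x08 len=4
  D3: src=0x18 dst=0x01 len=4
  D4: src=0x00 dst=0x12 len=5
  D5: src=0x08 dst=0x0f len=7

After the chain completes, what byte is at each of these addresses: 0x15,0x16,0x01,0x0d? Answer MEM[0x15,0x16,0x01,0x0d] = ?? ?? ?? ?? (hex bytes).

#0 dst[0x09+2] := {0x8a,0xa0}
#1 dst[0x0e+5] := {0xd4,0xe6,0x79,0xef,0x28}
#2 dst[0x08+4] := {0x79,0xef,0x28,0xd6}
#3 dst[0x01+4] := {0xef,0x28,0xd6,0xb7}
#4 dst[0x12+5] := {0xe0,0xef,0x28,0xd6,0xb7}
#5 dst[0x0f+7] := {0x79,0xef,0x28,0xd6,0x29,0x8a,0xd4}
query mem[0x15]=0xd4, mem[0x16]=0xb7, mem[0x01]=0xef, mem[0x0d]=0x8a

MEM[0x15,0x16,0x01,0x0d] = d4 b7 ef 8a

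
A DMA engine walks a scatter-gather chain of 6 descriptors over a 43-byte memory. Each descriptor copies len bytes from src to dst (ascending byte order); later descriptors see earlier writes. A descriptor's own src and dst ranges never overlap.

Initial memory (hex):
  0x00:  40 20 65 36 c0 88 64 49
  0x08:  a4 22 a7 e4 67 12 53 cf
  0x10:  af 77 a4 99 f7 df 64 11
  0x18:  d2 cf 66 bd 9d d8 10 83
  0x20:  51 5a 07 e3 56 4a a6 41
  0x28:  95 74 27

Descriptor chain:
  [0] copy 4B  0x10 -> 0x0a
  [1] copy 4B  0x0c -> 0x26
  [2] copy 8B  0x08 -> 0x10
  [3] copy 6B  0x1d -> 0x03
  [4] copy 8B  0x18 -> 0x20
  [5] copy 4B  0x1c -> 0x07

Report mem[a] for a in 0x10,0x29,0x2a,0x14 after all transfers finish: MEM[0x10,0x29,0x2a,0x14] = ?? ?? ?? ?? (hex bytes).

#0 dst[0x0a+4] := {0xaf,0x77,0xa4,0x99}
#1 dst[0x26+4] := {0xa4,0x99,0x53,0xcf}
#2 dst[0x10+8] := {0xa4,0x22,0xaf,0x77,0xa4,0x99,0x53,0xcf}
#3 dst[0x03+6] := {0xd8,0x10,0x83,0x51,0x5a,0x07}
#4 dst[0x20+8] := {0xd2,0xcf,0x66,0xbd,0x9d,0xd8,0x10,0x83}
#5 dst[0x07+4] := {0x9d,0xd8,0x10,0x83}
query mem[0x10]=0xa4, mem[0x29]=0xcf, mem[0x2a]=0x27, mem[0x14]=0xa4

MEM[0x10,0x29,0x2a,0x14] = a4 cf 27 a4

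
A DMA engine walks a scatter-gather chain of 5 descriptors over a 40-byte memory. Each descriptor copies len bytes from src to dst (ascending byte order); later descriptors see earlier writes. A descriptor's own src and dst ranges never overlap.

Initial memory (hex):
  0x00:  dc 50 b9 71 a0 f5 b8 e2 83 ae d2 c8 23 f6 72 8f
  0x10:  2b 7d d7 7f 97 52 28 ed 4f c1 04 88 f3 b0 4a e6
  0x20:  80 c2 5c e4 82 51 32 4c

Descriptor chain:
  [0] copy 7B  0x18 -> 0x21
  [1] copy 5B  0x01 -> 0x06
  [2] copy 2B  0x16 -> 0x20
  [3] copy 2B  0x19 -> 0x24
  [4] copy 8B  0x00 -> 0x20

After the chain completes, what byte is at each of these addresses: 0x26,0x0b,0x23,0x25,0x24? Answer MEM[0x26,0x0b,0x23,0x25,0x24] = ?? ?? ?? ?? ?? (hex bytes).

MEM[0x26,0x0b,0x23,0x25,0x24] = 50 c8 71 f5 a0

  after D0: wrote 7B at 0x21 = 4fc10488f3b04a
  after D1: wrote 5B at 0x06 = 50b971a0f5
  after D2: wrote 2B at 0x20 = 28ed
  after D3: wrote 2B at 0x24 = c104
  after D4: wrote 8B at 0x20 = dc50b971a0f550b9
query mem[0x26]=0x50, mem[0x0b]=0xc8, mem[0x23]=0x71, mem[0x25]=0xf5, mem[0x24]=0xa0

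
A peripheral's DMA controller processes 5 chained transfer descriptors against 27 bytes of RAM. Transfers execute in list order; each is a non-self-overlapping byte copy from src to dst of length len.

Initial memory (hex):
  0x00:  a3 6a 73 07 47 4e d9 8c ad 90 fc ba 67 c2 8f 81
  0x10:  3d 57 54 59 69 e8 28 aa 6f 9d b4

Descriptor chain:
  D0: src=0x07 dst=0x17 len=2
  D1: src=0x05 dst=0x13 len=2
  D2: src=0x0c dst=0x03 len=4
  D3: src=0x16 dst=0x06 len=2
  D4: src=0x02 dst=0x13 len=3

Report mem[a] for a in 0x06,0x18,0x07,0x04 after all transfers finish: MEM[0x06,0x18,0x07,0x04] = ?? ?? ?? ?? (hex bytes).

  after D0: wrote 2B at 0x17 = 8cad
  after D1: wrote 2B at 0x13 = 4ed9
  after D2: wrote 4B at 0x03 = 67c28f81
  after D3: wrote 2B at 0x06 = 288c
  after D4: wrote 3B at 0x13 = 7367c2
query mem[0x06]=0x28, mem[0x18]=0xad, mem[0x07]=0x8c, mem[0x04]=0xc2

MEM[0x06,0x18,0x07,0x04] = 28 ad 8c c2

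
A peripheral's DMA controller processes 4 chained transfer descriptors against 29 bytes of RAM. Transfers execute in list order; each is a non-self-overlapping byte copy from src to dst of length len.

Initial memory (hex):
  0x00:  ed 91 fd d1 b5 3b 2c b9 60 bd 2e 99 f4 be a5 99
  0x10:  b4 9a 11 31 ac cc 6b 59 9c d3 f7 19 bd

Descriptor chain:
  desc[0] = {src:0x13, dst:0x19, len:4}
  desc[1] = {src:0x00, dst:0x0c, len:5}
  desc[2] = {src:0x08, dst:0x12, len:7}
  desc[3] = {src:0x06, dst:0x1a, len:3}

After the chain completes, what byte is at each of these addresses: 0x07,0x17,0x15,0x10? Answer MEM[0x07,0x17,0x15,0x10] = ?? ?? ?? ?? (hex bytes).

MEM[0x07,0x17,0x15,0x10] = b9 91 99 b5

#0 dst[0x19+4] := {0x31,0xac,0xcc,0x6b}
#1 dst[0x0c+5] := {0xed,0x91,0xfd,0xd1,0xb5}
#2 dst[0x12+7] := {0x60,0xbd,0x2e,0x99,0xed,0x91,0xfd}
#3 dst[0x1a+3] := {0x2c,0xb9,0x60}
query mem[0x07]=0xb9, mem[0x17]=0x91, mem[0x15]=0x99, mem[0x10]=0xb5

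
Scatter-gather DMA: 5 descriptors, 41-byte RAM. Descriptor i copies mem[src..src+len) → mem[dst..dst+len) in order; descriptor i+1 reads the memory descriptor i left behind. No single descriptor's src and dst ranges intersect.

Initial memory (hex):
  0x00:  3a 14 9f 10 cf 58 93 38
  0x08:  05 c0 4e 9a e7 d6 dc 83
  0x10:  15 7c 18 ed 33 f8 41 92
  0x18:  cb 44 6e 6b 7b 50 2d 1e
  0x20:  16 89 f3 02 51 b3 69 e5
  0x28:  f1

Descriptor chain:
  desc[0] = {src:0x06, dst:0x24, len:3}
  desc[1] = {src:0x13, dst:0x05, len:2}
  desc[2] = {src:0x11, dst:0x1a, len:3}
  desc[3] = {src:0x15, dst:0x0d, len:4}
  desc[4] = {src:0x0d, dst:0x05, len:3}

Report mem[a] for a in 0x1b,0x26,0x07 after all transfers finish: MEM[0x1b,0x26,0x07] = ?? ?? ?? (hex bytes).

[0] 0x06->0x24 len=3 : 93 38 05
[1] 0x13->0x05 len=2 : ed 33
[2] 0x11->0x1a len=3 : 7c 18 ed
[3] 0x15->0x0d len=4 : f8 41 92 cb
[4] 0x0d->0x05 len=3 : f8 41 92
query mem[0x1b]=0x18, mem[0x26]=0x05, mem[0x07]=0x92

MEM[0x1b,0x26,0x07] = 18 05 92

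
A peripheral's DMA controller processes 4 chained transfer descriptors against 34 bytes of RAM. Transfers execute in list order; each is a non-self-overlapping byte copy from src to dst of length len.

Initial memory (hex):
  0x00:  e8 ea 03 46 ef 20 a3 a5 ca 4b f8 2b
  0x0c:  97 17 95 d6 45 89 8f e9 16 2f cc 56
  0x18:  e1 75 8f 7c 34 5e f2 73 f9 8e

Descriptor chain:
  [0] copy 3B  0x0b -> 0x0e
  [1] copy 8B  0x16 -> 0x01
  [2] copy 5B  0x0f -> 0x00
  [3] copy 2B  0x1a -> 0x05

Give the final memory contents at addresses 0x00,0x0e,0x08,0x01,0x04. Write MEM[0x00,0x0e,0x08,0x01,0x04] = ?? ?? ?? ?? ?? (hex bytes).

  after D0: wrote 3B at 0x0e = 2b9717
  after D1: wrote 8B at 0x01 = cc56e1758f7c345e
  after D2: wrote 5B at 0x00 = 9717898fe9
  after D3: wrote 2B at 0x05 = 8f7c
query mem[0x00]=0x97, mem[0x0e]=0x2b, mem[0x08]=0x5e, mem[0x01]=0x17, mem[0x04]=0xe9

MEM[0x00,0x0e,0x08,0x01,0x04] = 97 2b 5e 17 e9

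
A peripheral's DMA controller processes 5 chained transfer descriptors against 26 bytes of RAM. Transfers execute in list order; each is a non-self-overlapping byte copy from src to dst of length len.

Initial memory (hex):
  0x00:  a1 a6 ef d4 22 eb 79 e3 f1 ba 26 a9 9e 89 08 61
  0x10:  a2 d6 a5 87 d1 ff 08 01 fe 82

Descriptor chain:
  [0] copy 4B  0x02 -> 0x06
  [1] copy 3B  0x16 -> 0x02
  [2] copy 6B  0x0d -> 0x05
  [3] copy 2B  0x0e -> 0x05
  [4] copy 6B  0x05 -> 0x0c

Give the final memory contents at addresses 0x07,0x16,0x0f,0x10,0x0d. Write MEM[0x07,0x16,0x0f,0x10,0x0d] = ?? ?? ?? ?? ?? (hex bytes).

[0] 0x02->0x06 len=4 : ef d4 22 eb
[1] 0x16->0x02 len=3 : 08 01 fe
[2] 0x0d->0x05 len=6 : 89 08 61 a2 d6 a5
[3] 0x0e->0x05 len=2 : 08 61
[4] 0x05->0x0c len=6 : 08 61 61 a2 d6 a5
query mem[0x07]=0x61, mem[0x16]=0x08, mem[0x0f]=0xa2, mem[0x10]=0xd6, mem[0x0d]=0x61

MEM[0x07,0x16,0x0f,0x10,0x0d] = 61 08 a2 d6 61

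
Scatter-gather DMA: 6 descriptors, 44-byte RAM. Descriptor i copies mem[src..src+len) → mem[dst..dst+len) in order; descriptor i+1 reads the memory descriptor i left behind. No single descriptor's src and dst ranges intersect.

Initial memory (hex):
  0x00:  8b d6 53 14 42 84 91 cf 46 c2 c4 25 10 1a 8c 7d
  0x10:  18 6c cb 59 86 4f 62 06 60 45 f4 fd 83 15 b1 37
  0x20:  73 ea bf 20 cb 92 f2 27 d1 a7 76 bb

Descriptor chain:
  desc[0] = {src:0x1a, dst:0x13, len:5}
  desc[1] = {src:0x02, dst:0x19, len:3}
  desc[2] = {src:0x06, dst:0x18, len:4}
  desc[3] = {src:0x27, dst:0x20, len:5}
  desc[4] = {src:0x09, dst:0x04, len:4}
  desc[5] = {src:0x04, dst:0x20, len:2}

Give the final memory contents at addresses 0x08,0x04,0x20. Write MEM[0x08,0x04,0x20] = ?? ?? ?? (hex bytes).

#0 dst[0x13+5] := {0xf4,0xfd,0x83,0x15,0xb1}
#1 dst[0x19+3] := {0x53,0x14,0x42}
#2 dst[0x18+4] := {0x91,0xcf,0x46,0xc2}
#3 dst[0x20+5] := {0x27,0xd1,0xa7,0x76,0xbb}
#4 dst[0x04+4] := {0xc2,0xc4,0x25,0x10}
#5 dst[0x20+2] := {0xc2,0xc4}
query mem[0x08]=0x46, mem[0x04]=0xc2, mem[0x20]=0xc2

MEM[0x08,0x04,0x20] = 46 c2 c2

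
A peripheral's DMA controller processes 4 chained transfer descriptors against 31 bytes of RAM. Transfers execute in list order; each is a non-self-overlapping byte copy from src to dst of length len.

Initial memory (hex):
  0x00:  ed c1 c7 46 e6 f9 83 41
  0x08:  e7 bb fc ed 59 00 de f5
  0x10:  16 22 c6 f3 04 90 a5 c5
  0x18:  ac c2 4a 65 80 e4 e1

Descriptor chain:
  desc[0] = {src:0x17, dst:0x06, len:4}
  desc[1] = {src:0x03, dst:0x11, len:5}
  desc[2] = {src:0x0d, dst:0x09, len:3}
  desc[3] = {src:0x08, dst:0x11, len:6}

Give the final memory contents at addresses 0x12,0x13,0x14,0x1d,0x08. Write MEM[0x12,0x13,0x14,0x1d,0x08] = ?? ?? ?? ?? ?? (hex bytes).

#0 dst[0x06+4] := {0xc5,0xac,0xc2,0x4a}
#1 dst[0x11+5] := {0x46,0xe6,0xf9,0xc5,0xac}
#2 dst[0x09+3] := {0x00,0xde,0xf5}
#3 dst[0x11+6] := {0xc2,0x00,0xde,0xf5,0x59,0x00}
query mem[0x12]=0x00, mem[0x13]=0xde, mem[0x14]=0xf5, mem[0x1d]=0xe4, mem[0x08]=0xc2

MEM[0x12,0x13,0x14,0x1d,0x08] = 00 de f5 e4 c2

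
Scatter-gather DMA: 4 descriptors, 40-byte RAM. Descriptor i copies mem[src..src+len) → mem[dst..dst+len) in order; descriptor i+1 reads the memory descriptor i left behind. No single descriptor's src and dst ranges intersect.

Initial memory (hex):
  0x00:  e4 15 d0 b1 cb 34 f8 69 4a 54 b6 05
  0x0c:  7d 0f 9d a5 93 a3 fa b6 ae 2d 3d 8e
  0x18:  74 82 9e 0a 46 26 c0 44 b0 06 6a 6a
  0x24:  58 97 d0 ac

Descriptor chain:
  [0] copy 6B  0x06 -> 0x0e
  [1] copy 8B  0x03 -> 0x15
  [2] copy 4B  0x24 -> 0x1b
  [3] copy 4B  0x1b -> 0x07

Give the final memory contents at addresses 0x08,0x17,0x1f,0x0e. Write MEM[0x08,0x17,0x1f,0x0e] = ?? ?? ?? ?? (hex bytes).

MEM[0x08,0x17,0x1f,0x0e] = 97 34 44 f8

[0] 0x06->0x0e len=6 : f8 69 4a 54 b6 05
[1] 0x03->0x15 len=8 : b1 cb 34 f8 69 4a 54 b6
[2] 0x24->0x1b len=4 : 58 97 d0 ac
[3] 0x1b->0x07 len=4 : 58 97 d0 ac
query mem[0x08]=0x97, mem[0x17]=0x34, mem[0x1f]=0x44, mem[0x0e]=0xf8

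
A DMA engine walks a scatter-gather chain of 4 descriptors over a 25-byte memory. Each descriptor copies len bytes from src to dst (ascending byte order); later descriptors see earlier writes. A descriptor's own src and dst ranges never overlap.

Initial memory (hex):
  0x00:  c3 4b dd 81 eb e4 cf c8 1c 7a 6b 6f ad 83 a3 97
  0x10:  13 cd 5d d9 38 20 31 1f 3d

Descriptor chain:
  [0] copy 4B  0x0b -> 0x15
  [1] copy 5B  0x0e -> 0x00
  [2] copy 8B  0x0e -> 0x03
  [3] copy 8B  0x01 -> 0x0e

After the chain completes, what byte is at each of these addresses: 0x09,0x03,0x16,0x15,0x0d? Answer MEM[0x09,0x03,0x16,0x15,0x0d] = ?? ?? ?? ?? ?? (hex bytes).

MEM[0x09,0x03,0x16,0x15,0x0d] = 38 a3 ad d9 83

  after D0: wrote 4B at 0x15 = 6fad83a3
  after D1: wrote 5B at 0x00 = a39713cd5d
  after D2: wrote 8B at 0x03 = a39713cd5dd9386f
  after D3: wrote 8B at 0x0e = 9713a39713cd5dd9
query mem[0x09]=0x38, mem[0x03]=0xa3, mem[0x16]=0xad, mem[0x15]=0xd9, mem[0x0d]=0x83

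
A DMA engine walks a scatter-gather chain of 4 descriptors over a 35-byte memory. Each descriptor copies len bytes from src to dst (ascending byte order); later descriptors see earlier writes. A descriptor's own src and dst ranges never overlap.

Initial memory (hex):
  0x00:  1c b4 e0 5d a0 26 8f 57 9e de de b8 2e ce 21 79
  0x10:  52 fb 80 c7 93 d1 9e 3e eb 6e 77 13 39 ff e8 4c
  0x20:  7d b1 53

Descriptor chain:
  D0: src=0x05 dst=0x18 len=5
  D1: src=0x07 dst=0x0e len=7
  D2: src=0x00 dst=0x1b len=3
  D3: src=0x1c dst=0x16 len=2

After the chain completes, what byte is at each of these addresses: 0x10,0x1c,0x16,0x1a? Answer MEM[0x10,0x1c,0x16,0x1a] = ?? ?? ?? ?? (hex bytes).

MEM[0x10,0x1c,0x16,0x1a] = de b4 b4 57

[0] 0x05->0x18 len=5 : 26 8f 57 9e de
[1] 0x07->0x0e len=7 : 57 9e de de b8 2e ce
[2] 0x00->0x1b len=3 : 1c b4 e0
[3] 0x1c->0x16 len=2 : b4 e0
query mem[0x10]=0xde, mem[0x1c]=0xb4, mem[0x16]=0xb4, mem[0x1a]=0x57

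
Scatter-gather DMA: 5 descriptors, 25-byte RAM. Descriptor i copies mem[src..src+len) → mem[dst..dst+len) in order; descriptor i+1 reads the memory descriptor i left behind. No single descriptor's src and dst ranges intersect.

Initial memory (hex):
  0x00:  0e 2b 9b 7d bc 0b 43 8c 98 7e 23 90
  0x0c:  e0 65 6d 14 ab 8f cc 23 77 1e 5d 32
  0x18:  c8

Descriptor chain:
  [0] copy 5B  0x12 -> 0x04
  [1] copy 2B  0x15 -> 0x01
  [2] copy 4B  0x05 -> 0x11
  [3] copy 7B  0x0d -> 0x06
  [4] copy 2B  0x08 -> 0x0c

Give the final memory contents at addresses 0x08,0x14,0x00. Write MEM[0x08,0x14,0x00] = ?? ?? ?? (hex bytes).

D0: mem[0x04..0x08] <- [cc 23 77 1e 5d]
D1: mem[0x01..0x02] <- [1e 5d]
D2: mem[0x11..0x14] <- [23 77 1e 5d]
D3: mem[0x06..0x0c] <- [65 6d 14 ab 23 77 1e]
D4: mem[0x0c..0x0d] <- [14 ab]
query mem[0x08]=0x14, mem[0x14]=0x5d, mem[0x00]=0x0e

MEM[0x08,0x14,0x00] = 14 5d 0e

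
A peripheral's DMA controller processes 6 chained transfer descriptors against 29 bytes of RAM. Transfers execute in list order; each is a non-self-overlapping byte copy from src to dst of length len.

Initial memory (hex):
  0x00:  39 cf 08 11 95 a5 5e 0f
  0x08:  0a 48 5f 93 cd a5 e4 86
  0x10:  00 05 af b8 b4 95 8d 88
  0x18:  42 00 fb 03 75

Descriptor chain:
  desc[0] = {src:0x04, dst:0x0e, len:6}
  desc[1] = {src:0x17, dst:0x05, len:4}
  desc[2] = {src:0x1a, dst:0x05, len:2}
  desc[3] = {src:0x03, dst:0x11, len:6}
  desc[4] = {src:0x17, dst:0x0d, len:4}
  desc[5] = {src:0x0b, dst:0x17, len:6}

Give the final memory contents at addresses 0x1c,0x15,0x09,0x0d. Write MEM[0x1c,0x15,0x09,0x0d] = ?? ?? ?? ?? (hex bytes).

  after D0: wrote 6B at 0x0e = 95a55e0f0a48
  after D1: wrote 4B at 0x05 = 884200fb
  after D2: wrote 2B at 0x05 = fb03
  after D3: wrote 6B at 0x11 = 1195fb0300fb
  after D4: wrote 4B at 0x0d = 884200fb
  after D5: wrote 6B at 0x17 = 93cd884200fb
query mem[0x1c]=0xfb, mem[0x15]=0x00, mem[0x09]=0x48, mem[0x0d]=0x88

MEM[0x1c,0x15,0x09,0x0d] = fb 00 48 88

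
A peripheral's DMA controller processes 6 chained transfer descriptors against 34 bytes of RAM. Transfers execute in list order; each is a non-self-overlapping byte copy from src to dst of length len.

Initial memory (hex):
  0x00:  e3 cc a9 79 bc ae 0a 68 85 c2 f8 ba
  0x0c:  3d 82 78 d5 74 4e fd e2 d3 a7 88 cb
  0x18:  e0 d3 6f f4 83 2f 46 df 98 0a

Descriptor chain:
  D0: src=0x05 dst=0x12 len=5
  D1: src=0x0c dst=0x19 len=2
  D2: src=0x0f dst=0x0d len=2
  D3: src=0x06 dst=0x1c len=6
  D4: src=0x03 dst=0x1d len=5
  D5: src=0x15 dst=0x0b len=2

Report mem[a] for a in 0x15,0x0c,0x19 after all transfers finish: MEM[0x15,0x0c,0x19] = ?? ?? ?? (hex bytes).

D0: mem[0x12..0x16] <- [ae 0a 68 85 c2]
D1: mem[0x19..0x1a] <- [3d 82]
D2: mem[0x0d..0x0e] <- [d5 74]
D3: mem[0x1c..0x21] <- [0a 68 85 c2 f8 ba]
D4: mem[0x1d..0x21] <- [79 bc ae 0a 68]
D5: mem[0x0b..0x0c] <- [85 c2]
query mem[0x15]=0x85, mem[0x0c]=0xc2, mem[0x19]=0x3d

MEM[0x15,0x0c,0x19] = 85 c2 3d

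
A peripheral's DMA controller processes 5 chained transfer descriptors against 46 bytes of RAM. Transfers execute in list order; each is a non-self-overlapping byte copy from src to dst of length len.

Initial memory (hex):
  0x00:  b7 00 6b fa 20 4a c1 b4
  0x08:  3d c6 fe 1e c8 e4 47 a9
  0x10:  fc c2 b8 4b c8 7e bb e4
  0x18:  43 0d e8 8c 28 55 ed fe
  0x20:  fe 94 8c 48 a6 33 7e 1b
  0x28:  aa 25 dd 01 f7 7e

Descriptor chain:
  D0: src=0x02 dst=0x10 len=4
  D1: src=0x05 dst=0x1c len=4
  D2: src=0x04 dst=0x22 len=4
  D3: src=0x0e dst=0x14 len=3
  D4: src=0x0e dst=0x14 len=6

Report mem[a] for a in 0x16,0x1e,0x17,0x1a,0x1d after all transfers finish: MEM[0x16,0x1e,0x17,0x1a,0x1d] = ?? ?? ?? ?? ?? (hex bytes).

#0 dst[0x10+4] := {0x6b,0xfa,0x20,0x4a}
#1 dst[0x1c+4] := {0x4a,0xc1,0xb4,0x3d}
#2 dst[0x22+4] := {0x20,0x4a,0xc1,0xb4}
#3 dst[0x14+3] := {0x47,0xa9,0x6b}
#4 dst[0x14+6] := {0x47,0xa9,0x6b,0xfa,0x20,0x4a}
query mem[0x16]=0x6b, mem[0x1e]=0xb4, mem[0x17]=0xfa, mem[0x1a]=0xe8, mem[0x1d]=0xc1

MEM[0x16,0x1e,0x17,0x1a,0x1d] = 6b b4 fa e8 c1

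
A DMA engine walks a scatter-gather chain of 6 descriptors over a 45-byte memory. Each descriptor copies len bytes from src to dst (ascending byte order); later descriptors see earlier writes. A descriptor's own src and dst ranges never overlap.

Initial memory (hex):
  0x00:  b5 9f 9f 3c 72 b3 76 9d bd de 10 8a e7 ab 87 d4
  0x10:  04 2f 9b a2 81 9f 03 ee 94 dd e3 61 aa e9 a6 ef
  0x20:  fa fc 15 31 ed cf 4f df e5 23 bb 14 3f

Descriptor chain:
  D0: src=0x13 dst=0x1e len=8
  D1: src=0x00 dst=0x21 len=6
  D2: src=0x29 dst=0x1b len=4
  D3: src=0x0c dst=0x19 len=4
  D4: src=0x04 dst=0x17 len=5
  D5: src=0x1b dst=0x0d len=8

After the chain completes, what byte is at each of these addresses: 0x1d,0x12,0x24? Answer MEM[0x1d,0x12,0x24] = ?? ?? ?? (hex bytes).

#0 dst[0x1e+8] := {0xa2,0x81,0x9f,0x03,0xee,0x94,0xdd,0xe3}
#1 dst[0x21+6] := {0xb5,0x9f,0x9f,0x3c,0x72,0xb3}
#2 dst[0x1b+4] := {0x23,0xbb,0x14,0x3f}
#3 dst[0x19+4] := {0xe7,0xab,0x87,0xd4}
#4 dst[0x17+5] := {0x72,0xb3,0x76,0x9d,0xbd}
#5 dst[0x0d+8] := {0xbd,0xd4,0x14,0x3f,0x81,0x9f,0xb5,0x9f}
query mem[0x1d]=0x14, mem[0x12]=0x9f, mem[0x24]=0x3c

MEM[0x1d,0x12,0x24] = 14 9f 3c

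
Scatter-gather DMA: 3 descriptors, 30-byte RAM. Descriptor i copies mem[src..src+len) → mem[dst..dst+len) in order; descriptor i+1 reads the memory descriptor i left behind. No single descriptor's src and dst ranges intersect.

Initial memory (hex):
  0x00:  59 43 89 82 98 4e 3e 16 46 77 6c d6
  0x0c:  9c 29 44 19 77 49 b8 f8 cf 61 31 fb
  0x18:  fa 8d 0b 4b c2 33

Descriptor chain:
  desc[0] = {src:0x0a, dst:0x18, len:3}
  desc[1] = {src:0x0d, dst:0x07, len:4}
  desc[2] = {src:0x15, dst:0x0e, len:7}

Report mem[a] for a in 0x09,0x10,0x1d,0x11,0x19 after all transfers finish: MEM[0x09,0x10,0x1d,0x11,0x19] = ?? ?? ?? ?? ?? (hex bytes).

MEM[0x09,0x10,0x1d,0x11,0x19] = 19 fb 33 6c d6

#0 dst[0x18+3] := {0x6c,0xd6,0x9c}
#1 dst[0x07+4] := {0x29,0x44,0x19,0x77}
#2 dst[0x0e+7] := {0x61,0x31,0xfb,0x6c,0xd6,0x9c,0x4b}
query mem[0x09]=0x19, mem[0x10]=0xfb, mem[0x1d]=0x33, mem[0x11]=0x6c, mem[0x19]=0xd6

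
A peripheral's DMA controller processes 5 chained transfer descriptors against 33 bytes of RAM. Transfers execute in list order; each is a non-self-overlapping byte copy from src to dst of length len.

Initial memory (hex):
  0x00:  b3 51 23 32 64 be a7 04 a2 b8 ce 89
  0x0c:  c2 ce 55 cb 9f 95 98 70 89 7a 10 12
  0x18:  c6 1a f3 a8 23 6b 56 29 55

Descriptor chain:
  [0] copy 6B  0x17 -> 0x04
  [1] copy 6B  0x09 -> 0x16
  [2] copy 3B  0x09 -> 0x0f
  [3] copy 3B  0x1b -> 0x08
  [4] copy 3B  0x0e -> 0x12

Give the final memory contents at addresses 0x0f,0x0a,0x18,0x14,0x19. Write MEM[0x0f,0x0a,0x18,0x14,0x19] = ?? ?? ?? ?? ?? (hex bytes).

MEM[0x0f,0x0a,0x18,0x14,0x19] = 23 6b 89 ce c2

D0: mem[0x04..0x09] <- [12 c6 1a f3 a8 23]
D1: mem[0x16..0x1b] <- [23 ce 89 c2 ce 55]
D2: mem[0x0f..0x11] <- [23 ce 89]
D3: mem[0x08..0x0a] <- [55 23 6b]
D4: mem[0x12..0x14] <- [55 23 ce]
query mem[0x0f]=0x23, mem[0x0a]=0x6b, mem[0x18]=0x89, mem[0x14]=0xce, mem[0x19]=0xc2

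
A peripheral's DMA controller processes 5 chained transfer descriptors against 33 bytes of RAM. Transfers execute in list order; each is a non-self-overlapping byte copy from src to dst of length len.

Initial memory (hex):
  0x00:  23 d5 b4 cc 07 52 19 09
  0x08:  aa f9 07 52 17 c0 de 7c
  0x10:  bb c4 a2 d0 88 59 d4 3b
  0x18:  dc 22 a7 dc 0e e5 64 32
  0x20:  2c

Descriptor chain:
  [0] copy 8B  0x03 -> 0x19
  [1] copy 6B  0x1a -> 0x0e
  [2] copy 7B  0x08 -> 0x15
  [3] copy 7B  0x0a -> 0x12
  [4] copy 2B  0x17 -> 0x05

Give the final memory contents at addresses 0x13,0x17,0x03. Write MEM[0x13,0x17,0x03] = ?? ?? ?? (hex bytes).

  after D0: wrote 8B at 0x19 = cc07521909aaf907
  after D1: wrote 6B at 0x0e = 07521909aaf9
  after D2: wrote 7B at 0x15 = aaf9075217c007
  after D3: wrote 7B at 0x12 = 075217c0075219
  after D4: wrote 2B at 0x05 = 5219
query mem[0x13]=0x52, mem[0x17]=0x52, mem[0x03]=0xcc

MEM[0x13,0x17,0x03] = 52 52 cc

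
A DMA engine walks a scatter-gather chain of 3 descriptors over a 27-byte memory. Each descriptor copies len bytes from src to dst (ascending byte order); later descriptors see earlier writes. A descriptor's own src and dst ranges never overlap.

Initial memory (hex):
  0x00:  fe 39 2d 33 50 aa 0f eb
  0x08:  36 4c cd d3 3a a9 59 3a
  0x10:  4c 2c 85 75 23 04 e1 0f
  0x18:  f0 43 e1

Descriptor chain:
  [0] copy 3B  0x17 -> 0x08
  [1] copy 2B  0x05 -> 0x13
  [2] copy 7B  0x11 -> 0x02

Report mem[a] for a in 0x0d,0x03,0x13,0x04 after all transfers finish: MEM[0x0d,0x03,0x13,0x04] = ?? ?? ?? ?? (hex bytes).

D0: mem[0x08..0x0a] <- [0f f0 43]
D1: mem[0x13..0x14] <- [aa 0f]
D2: mem[0x02..0x08] <- [2c 85 aa 0f 04 e1 0f]
query mem[0x0d]=0xa9, mem[0x03]=0x85, mem[0x13]=0xaa, mem[0x04]=0xaa

MEM[0x0d,0x03,0x13,0x04] = a9 85 aa aa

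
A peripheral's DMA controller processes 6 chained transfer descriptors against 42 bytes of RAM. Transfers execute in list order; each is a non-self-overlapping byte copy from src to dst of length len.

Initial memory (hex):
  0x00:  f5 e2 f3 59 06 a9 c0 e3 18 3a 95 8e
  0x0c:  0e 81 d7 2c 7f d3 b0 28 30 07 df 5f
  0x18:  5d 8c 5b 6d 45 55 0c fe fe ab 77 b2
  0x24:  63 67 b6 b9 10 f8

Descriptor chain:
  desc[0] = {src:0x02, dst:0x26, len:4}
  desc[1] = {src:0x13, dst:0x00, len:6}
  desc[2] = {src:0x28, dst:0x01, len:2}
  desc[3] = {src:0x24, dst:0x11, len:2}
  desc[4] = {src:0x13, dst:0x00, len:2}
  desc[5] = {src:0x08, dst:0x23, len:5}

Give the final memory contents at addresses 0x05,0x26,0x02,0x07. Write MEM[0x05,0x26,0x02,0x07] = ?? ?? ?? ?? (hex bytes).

[0] 0x02->0x26 len=4 : f3 59 06 a9
[1] 0x13->0x00 len=6 : 28 30 07 df 5f 5d
[2] 0x28->0x01 len=2 : 06 a9
[3] 0x24->0x11 len=2 : 63 67
[4] 0x13->0x00 len=2 : 28 30
[5] 0x08->0x23 len=5 : 18 3a 95 8e 0e
query mem[0x05]=0x5d, mem[0x26]=0x8e, mem[0x02]=0xa9, mem[0x07]=0xe3

MEM[0x05,0x26,0x02,0x07] = 5d 8e a9 e3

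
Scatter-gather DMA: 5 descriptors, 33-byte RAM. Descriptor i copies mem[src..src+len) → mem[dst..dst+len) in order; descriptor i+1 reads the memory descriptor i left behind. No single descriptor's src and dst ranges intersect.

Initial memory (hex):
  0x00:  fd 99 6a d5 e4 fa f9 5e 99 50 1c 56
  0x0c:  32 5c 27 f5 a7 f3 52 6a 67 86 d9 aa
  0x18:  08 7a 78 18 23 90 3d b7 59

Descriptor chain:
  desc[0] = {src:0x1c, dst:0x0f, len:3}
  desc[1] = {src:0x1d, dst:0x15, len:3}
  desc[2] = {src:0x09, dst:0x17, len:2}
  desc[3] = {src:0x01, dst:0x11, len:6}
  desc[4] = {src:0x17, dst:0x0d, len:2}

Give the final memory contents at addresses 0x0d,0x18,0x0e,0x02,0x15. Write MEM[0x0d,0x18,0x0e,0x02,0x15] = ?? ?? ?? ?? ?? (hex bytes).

D0: mem[0x0f..0x11] <- [23 90 3d]
D1: mem[0x15..0x17] <- [90 3d b7]
D2: mem[0x17..0x18] <- [50 1c]
D3: mem[0x11..0x16] <- [99 6a d5 e4 fa f9]
D4: mem[0x0d..0x0e] <- [50 1c]
query mem[0x0d]=0x50, mem[0x18]=0x1c, mem[0x0e]=0x1c, mem[0x02]=0x6a, mem[0x15]=0xfa

MEM[0x0d,0x18,0x0e,0x02,0x15] = 50 1c 1c 6a fa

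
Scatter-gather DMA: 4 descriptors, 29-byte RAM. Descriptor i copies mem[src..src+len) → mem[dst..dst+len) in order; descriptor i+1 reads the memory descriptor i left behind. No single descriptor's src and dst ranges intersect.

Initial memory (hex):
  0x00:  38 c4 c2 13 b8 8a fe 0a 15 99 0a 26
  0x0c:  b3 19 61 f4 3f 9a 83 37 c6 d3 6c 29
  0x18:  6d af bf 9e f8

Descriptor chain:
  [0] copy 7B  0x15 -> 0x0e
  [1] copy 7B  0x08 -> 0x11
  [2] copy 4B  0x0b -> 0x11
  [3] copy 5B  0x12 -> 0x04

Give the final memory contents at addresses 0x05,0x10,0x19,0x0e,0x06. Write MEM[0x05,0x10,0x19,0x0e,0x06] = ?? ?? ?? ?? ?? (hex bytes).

[0] 0x15->0x0e len=7 : d3 6c 29 6d af bf 9e
[1] 0x08->0x11 len=7 : 15 99 0a 26 b3 19 d3
[2] 0x0b->0x11 len=4 : 26 b3 19 d3
[3] 0x12->0x04 len=5 : b3 19 d3 b3 19
query mem[0x05]=0x19, mem[0x10]=0x29, mem[0x19]=0xaf, mem[0x0e]=0xd3, mem[0x06]=0xd3

MEM[0x05,0x10,0x19,0x0e,0x06] = 19 29 af d3 d3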